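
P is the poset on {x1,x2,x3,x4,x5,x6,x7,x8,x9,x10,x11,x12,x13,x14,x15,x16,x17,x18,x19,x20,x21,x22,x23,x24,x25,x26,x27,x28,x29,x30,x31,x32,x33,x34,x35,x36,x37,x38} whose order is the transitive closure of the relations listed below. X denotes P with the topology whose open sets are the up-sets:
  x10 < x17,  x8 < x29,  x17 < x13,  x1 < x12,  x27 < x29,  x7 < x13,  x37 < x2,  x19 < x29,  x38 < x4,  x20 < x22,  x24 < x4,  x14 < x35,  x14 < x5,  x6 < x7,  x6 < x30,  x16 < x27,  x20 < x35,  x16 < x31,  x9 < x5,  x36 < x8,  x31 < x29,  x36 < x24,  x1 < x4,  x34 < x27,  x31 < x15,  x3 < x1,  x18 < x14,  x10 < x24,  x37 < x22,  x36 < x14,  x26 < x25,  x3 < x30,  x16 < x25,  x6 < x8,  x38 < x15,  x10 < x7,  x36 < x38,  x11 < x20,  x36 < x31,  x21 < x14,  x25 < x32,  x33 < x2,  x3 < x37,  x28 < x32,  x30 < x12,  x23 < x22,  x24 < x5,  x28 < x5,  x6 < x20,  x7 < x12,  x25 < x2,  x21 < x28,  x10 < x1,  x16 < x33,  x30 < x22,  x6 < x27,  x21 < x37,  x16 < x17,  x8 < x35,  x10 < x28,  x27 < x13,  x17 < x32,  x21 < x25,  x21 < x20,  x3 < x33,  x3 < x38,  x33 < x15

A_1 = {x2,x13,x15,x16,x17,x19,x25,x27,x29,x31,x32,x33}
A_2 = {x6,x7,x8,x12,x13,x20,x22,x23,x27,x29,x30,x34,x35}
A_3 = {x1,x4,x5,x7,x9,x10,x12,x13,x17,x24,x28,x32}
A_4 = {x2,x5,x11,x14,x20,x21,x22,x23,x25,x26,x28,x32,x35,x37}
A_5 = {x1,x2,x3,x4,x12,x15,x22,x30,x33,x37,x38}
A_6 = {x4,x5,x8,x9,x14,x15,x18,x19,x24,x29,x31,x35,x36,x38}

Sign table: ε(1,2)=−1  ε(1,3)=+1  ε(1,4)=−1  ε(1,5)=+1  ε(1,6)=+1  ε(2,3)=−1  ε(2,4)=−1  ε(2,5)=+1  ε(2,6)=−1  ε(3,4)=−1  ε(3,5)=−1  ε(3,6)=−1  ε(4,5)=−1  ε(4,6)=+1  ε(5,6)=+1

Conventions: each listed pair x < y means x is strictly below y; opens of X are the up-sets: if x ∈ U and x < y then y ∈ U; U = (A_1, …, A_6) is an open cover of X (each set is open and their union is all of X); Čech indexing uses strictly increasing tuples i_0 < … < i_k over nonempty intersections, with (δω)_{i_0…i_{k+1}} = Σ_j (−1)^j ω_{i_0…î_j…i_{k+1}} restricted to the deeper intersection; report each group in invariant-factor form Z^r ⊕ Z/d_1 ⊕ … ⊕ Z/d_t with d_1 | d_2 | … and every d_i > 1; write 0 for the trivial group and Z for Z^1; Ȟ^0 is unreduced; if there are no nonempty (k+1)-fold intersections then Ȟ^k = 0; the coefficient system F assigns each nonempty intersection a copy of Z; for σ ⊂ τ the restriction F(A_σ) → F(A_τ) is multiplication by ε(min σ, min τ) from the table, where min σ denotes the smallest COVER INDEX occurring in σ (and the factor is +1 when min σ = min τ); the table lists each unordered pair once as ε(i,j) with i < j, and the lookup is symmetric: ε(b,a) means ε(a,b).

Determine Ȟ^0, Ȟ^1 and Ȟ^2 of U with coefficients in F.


nonempty overlaps:
  A12={x13,x27,x29} A13={x13,x17,x32} A14={x2,x25,x32} A15={x2,x15,x33} A16={x15,x19,x29,x31} A23={x7,x12,x13} A24={x20,x22,x23,x35} A25={x12,x22,x30} A26={x8,x29,x35} A34={x5,x28,x32} A35={x1,x4,x12} A36={x4,x5,x9,x24} A45={x2,x22,x37} A46={x5,x14,x35} A56={x4,x15,x38}
  A123={x13} A126={x29} A134={x32} A145={x2} A156={x15} A235={x12} A245={x22} A246={x35} A346={x5} A356={x4}
C dims 6,15,10; δ0: rk 6, SNF 1^5·2; δ1: rk 9, SNF 1^9
degree 0: 6−6−0 = 0 → Ȟ^0 ≅ 0
degree 1: 15−9−6 = 0 plus torsion [2] → Ȟ^1 ≅ Z/2
degree 2: 10−0−9 = 1 → Ȟ^2 ≅ Z

Ȟ^0 = 0, Ȟ^1 = Z/2 and Ȟ^2 = Z


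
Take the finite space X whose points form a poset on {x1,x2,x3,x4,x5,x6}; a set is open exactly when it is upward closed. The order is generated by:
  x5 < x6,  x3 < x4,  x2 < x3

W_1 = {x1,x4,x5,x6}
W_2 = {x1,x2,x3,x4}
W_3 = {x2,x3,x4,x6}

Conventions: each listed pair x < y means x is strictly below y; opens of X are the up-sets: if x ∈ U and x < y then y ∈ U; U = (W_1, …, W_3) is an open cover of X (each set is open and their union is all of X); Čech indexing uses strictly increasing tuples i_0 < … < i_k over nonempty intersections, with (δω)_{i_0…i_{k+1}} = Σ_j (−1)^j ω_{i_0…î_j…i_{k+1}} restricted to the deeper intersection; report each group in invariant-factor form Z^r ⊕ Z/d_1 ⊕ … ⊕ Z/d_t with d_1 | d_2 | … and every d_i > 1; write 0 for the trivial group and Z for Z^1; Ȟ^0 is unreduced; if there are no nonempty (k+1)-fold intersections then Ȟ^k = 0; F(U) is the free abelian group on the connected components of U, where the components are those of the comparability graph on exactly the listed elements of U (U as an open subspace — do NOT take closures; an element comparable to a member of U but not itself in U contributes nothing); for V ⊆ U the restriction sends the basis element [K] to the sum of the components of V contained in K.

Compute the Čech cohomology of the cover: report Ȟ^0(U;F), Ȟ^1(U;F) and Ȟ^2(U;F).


nerve simplices:
  W12={x1,x4} W13={x4,x6} W23={x2,x3,x4}
  W123={x4}
components per intersection:
  W1: {x1} {x4} {x5,x6}
  W2: {x1} {x2,x3,x4}
  W3: {x2,x3,x4} {x6}
  W12: {x1} {x4}
  W13: {x4} {x6}
  W23: {x2,x3,x4}
  W123: {x4}
C dims 7,5,1; δ0: rk 4, SNF 1^4; δ1: rk 1, SNF 1^1
degree 0: 7−4−0 = 3 → Ȟ^0 ≅ Z^3
degree 1: 5−1−4 = 0 → Ȟ^1 ≅ 0
degree 2: 1−0−1 = 0 → Ȟ^2 ≅ 0

Ȟ^0 = Z^3, Ȟ^1 = 0, Ȟ^2 = 0


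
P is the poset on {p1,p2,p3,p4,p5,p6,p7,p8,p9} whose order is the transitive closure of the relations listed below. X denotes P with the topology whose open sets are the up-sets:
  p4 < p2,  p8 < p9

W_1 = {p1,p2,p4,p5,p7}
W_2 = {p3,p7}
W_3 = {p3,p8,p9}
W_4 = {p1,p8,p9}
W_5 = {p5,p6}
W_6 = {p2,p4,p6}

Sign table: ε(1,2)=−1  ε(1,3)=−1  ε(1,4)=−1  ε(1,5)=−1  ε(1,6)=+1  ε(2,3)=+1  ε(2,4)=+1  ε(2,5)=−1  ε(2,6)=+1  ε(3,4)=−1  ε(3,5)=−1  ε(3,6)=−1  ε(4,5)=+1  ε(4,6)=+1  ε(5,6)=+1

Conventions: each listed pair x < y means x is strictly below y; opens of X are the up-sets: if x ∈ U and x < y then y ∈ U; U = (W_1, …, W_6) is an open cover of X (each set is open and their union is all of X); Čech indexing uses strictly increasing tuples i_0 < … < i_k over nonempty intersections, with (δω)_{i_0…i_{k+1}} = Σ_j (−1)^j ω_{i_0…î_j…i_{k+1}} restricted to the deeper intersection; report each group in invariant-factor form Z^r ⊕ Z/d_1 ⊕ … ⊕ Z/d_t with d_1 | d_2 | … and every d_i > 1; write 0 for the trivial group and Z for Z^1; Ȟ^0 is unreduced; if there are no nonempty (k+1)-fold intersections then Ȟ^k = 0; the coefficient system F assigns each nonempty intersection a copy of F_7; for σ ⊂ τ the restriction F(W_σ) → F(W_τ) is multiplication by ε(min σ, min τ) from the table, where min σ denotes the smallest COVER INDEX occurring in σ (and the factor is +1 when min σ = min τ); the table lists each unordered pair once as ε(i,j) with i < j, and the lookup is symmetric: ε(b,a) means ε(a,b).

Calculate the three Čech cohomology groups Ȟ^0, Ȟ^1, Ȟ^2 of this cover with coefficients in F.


nerve simplices:
  W12={p7} W14={p1} W15={p5} W16={p2,p4} W23={p3} W34={p8,p9} W56={p6}
C dims 6,7; δ0: rk_F7 6
degree 0: 6−6−0 = 0 → Ȟ^0 ≅ 0
degree 1: 7−0−6 = 1 → Ȟ^1 ≅ Z/7
degree 2: 0−0−0 = 0 → Ȟ^2 ≅ 0

Ȟ^0 = 0, Ȟ^1 = Z/7 and Ȟ^2 = 0


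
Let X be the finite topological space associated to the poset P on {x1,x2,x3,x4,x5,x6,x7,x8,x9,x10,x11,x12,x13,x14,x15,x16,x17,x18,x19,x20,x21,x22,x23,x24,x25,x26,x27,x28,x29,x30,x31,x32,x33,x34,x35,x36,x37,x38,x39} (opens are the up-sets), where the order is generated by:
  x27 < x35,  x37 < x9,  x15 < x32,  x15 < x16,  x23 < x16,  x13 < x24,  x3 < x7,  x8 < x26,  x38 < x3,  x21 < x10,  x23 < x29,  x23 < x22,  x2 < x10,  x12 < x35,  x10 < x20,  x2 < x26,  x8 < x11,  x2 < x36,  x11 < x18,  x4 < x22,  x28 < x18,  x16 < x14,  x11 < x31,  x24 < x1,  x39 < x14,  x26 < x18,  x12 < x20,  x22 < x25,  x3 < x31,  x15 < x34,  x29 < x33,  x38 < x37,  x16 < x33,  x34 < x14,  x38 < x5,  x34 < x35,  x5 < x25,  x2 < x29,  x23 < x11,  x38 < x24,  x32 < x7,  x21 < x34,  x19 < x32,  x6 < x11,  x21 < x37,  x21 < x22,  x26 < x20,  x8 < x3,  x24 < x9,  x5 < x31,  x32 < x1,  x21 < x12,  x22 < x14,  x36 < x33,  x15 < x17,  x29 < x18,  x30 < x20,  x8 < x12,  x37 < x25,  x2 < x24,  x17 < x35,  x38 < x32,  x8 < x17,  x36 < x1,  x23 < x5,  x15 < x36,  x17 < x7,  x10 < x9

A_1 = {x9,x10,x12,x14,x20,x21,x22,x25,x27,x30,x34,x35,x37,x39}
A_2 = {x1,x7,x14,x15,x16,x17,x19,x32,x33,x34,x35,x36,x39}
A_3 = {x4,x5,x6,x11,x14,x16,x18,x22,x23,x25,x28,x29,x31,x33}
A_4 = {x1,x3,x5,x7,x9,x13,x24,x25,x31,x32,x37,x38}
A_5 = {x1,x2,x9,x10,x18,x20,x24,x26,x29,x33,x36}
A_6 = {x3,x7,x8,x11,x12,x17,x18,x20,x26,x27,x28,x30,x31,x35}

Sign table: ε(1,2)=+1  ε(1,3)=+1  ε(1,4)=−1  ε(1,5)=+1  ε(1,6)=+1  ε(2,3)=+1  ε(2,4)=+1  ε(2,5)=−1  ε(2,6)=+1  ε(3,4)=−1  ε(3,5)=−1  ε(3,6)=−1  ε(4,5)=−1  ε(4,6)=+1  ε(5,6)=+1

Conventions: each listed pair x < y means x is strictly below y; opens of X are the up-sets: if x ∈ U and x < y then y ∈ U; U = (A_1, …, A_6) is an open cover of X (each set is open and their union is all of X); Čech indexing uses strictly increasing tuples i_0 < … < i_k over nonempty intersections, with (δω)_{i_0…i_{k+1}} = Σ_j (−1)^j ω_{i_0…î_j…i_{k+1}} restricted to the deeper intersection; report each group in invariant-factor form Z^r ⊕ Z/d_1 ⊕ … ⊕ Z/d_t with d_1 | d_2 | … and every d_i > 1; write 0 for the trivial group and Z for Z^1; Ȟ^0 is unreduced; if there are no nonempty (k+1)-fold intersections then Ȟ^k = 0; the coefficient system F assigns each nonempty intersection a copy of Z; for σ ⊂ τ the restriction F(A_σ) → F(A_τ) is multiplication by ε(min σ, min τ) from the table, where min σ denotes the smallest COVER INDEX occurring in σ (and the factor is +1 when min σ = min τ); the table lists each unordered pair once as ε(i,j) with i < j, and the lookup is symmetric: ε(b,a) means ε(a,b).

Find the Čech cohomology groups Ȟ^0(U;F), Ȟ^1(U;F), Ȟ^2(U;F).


nerve of the cover:
  A12={x14,x34,x35,x39} A13={x14,x22,x25} A14={x9,x25,x37} A15={x9,x10,x20} A16={x12,x20,x27,x30,x35} A23={x14,x16,x33} A24={x1,x7,x32} A25={x1,x33,x36} A26={x7,x17,x35} A34={x5,x25,x31} A35={x18,x29,x33} A36={x11,x18,x28,x31} A45={x1,x9,x24} A46={x3,x7,x31} A56={x18,x20,x26}
  A123={x14} A126={x35} A134={x25} A145={x9} A156={x20} A235={x33} A245={x1} A246={x7} A346={x31} A356={x18}
C dims 6,15,10; δ0: rk 6, SNF 1^5·2; δ1: rk 9, SNF 1^9
Ȟ^0 = (6 − 6) − 0 = 0, so Ȟ^0 ≅ 0
Ȟ^1 = (15 − 9) − 6 = 0 plus torsion [2], so Ȟ^1 ≅ Z/2
Ȟ^2 = (10 − 0) − 9 = 1, so Ȟ^2 ≅ Z

Ȟ^0 = 0,  Ȟ^1 = Z/2,  Ȟ^2 = Z


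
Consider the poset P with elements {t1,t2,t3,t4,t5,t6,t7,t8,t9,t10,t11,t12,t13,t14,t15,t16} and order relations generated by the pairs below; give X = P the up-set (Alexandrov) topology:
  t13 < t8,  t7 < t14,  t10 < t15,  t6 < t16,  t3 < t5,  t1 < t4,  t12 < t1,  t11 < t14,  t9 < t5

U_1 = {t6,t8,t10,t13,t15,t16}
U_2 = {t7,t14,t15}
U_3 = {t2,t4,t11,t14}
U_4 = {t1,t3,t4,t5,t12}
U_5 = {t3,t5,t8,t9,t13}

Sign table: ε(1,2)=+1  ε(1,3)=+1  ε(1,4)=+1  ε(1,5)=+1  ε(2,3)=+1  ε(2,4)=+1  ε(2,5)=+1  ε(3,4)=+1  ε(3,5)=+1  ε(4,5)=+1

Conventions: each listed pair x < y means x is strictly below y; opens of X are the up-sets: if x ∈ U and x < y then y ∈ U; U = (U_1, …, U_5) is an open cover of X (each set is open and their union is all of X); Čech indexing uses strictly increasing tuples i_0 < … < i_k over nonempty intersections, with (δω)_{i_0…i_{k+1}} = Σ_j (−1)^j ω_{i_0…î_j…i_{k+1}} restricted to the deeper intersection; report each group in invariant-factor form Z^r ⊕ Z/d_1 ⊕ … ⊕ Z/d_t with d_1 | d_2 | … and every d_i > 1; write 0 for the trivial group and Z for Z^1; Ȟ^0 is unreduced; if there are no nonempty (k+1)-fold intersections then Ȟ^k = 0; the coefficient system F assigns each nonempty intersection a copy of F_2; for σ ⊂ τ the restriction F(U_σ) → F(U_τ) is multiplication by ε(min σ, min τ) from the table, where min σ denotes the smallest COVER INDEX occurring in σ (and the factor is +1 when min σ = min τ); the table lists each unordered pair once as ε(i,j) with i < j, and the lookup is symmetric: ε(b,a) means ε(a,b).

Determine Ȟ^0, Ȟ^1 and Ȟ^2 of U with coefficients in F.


Ȟ^0(U;F) ≅ Z/2, Ȟ^1(U;F) ≅ Z/2, Ȟ^2(U;F) ≅ 0

nerve of the cover:
  U12={t15} U15={t8,t13} U23={t14} U34={t4} U45={t3,t5}
C dims 5,5; δ0: rk_F2 4
Ȟ^0 = (5 − 4) − 0 = 1, so Ȟ^0 ≅ Z/2
Ȟ^1 = (5 − 0) − 4 = 1, so Ȟ^1 ≅ Z/2
Ȟ^2 = (0 − 0) − 0 = 0, so Ȟ^2 ≅ 0


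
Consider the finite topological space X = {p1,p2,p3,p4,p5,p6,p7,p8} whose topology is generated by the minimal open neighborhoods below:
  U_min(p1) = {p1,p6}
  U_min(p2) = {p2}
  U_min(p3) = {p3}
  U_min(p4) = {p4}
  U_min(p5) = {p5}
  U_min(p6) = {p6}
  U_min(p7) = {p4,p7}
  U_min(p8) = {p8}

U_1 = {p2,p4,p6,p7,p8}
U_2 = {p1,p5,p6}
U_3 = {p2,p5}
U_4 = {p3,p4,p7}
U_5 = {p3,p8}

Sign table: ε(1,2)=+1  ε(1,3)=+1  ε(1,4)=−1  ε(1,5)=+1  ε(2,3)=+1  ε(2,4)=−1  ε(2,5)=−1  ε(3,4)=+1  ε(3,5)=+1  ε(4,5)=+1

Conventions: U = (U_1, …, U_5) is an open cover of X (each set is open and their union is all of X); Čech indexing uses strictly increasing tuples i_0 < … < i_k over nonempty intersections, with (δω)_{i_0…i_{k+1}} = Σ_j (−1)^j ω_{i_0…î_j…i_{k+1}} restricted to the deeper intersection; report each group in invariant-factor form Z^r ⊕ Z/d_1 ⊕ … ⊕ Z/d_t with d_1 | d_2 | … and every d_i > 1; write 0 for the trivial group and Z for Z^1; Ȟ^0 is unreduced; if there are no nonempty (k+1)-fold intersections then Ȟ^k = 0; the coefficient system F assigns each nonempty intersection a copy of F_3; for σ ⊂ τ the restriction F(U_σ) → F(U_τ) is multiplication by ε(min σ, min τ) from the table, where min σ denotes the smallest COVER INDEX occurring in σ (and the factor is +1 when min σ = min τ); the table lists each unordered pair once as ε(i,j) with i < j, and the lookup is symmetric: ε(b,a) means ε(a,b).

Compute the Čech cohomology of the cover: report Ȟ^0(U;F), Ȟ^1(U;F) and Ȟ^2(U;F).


cover nerve:
  U12={p6} U13={p2} U14={p4,p7} U15={p8} U23={p5} U45={p3}
C dims 5,6; δ0: rk_F3 5
Ȟ^0: (5−5)−0=0 ⇒ 0
Ȟ^1: (6−0)−5=1 ⇒ Z/3
Ȟ^2: (0−0)−0=0 ⇒ 0

Ȟ^0 ≅ 0; Ȟ^1 ≅ Z/3; Ȟ^2 ≅ 0


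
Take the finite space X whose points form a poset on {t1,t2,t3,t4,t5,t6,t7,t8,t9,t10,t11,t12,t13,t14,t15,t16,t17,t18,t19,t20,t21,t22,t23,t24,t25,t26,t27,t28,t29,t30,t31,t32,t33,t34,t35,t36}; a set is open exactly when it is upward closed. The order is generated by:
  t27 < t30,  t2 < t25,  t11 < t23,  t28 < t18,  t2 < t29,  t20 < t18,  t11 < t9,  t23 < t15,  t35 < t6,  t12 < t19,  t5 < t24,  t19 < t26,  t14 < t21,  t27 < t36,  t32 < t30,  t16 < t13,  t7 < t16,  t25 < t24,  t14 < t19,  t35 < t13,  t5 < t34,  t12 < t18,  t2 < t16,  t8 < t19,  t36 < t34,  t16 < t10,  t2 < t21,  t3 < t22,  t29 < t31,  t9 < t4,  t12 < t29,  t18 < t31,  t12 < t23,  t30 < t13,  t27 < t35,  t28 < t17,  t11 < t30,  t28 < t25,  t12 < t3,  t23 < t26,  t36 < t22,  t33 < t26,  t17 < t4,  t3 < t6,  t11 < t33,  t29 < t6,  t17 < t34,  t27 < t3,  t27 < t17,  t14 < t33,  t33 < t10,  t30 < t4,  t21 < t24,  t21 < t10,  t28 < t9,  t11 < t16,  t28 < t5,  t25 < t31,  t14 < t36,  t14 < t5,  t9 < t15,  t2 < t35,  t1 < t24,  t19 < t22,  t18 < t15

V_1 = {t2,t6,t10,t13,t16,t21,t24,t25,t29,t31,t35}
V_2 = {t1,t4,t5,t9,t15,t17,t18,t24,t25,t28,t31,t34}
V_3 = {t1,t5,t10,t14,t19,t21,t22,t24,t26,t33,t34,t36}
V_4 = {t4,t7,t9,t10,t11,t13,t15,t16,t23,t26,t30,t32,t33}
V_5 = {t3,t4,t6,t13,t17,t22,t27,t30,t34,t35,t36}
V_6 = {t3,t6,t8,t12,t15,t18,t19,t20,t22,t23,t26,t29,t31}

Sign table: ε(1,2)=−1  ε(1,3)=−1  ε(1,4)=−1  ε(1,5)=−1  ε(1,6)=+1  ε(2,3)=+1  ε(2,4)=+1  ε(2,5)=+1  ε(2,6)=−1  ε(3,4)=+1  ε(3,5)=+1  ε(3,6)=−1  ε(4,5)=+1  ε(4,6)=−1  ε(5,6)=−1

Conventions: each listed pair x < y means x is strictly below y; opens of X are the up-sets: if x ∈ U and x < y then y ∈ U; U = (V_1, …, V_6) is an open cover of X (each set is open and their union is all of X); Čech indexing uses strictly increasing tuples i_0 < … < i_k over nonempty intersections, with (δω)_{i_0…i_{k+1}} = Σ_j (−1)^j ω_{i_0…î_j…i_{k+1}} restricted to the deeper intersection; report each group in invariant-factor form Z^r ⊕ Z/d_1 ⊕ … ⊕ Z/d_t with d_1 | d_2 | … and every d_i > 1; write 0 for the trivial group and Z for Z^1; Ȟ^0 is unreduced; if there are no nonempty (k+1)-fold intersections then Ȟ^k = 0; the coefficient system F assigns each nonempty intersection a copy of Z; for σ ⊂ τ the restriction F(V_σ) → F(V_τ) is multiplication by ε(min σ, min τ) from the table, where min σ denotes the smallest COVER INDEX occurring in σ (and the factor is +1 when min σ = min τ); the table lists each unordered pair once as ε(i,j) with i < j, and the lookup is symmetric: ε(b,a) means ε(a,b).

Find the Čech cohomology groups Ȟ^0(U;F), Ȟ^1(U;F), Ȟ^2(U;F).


Ȟ^0(U;F) ≅ Z, Ȟ^1(U;F) ≅ 0 and Ȟ^2(U;F) ≅ Z/2

intersection data:
  V12={t24,t25,t31} V13={t10,t21,t24} V14={t10,t13,t16} V15={t6,t13,t35} V16={t6,t29,t31} V23={t1,t5,t24,t34} V24={t4,t9,t15} V25={t4,t17,t34} V26={t15,t18,t31} V34={t10,t26,t33} V35={t22,t34,t36} V36={t19,t22,t26} V45={t4,t13,t30} V46={t15,t23,t26} V56={t3,t6,t22}
  V123={t24} V126={t31} V134={t10} V145={t13} V156={t6} V235={t34} V245={t4} V246={t15} V346={t26} V356={t22}
C dims 6,15,10; δ0: rk 5, SNF 1^5; δ1: rk 10, SNF 1^9·2
Ȟ^0 = (6 − 5) − 0 = 1, so Ȟ^0 ≅ Z
Ȟ^1 = (15 − 10) − 5 = 0, so Ȟ^1 ≅ 0
Ȟ^2 = (10 − 0) − 10 = 0 plus torsion [2], so Ȟ^2 ≅ Z/2


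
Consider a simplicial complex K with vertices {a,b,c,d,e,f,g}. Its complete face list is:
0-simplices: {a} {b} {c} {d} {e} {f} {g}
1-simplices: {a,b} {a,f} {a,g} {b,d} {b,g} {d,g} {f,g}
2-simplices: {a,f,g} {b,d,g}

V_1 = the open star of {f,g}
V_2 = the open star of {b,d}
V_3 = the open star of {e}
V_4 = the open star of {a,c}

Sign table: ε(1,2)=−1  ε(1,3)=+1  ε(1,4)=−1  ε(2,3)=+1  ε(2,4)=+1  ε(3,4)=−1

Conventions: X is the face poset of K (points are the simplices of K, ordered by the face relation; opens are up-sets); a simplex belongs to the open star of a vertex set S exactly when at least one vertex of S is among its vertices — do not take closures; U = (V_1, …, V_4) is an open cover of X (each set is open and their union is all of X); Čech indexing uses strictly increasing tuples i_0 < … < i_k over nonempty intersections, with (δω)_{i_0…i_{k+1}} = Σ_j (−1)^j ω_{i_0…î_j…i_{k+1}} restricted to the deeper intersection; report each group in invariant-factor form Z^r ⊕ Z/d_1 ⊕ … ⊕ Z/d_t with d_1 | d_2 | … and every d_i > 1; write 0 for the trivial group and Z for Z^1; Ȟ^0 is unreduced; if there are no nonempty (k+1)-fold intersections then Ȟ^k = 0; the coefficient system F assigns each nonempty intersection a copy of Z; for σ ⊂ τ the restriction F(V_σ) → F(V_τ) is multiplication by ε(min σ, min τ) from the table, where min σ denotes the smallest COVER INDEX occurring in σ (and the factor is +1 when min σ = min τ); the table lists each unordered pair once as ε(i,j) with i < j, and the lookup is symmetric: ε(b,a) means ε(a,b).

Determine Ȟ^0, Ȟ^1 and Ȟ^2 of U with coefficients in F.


Ȟ^0 ≅ Z^2, Ȟ^1 ≅ Z, Ȟ^2 ≅ 0

intersection data:
  V1={{f},{g},{a,f},{a,g},{b,g},{d,g},{f,g},{a,f,g},{b,d,g}} V2={{b},{d},{a,b},{b,d},{b,g},{d,g},{b,d,g}} V3={{e}} V4={{a},{c},{a,b},{a,f},{a,g},{a,f,g}}
  V12={{b,g},{d,g},{b,d,g}} V14={{a,f},{a,g},{a,f,g}} V24={{a,b}}
C dims 4,3; δ0: rk 2, SNF 1^2
Ȟ^0 = (4 − 2) − 0 = 2, so Ȟ^0 ≅ Z^2
Ȟ^1 = (3 − 0) − 2 = 1, so Ȟ^1 ≅ Z
Ȟ^2 = (0 − 0) − 0 = 0, so Ȟ^2 ≅ 0


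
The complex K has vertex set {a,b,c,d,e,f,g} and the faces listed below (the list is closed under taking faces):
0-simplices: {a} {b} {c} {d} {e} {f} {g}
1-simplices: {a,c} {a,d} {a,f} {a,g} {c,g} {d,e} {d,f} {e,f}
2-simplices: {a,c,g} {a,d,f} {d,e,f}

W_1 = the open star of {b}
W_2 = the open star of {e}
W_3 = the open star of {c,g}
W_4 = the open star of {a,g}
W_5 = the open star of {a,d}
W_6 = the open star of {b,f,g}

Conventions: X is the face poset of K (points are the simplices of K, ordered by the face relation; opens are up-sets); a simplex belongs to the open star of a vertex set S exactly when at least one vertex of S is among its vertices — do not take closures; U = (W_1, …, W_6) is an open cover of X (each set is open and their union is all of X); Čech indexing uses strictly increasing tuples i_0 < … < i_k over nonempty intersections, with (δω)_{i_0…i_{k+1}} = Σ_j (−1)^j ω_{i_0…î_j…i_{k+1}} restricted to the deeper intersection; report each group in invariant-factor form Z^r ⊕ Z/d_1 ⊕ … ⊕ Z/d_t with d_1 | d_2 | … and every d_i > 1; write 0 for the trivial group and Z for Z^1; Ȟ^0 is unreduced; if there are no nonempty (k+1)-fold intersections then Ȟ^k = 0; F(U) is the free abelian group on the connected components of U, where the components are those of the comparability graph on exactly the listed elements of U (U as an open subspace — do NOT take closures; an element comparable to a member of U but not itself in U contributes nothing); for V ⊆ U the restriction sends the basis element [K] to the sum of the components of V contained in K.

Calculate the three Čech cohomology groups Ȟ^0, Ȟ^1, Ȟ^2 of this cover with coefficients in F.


Ȟ^0 = Z^2, Ȟ^1 = 0 and Ȟ^2 = 0

nonempty intersections:
  W1={{b}} W2={{e},{d,e},{e,f},{d,e,f}} W3={{c},{g},{a,c},{a,g},{c,g},{a,c,g}} W4={{a},{g},{a,c},{a,d},{a,f},{a,g},{c,g},{a,c,g},{a,d,f}} W5={{a},{d},{a,c},{a,d},{a,f},{a,g},{d,e},{d,f},{a,c,g},{a,d,f},{d,e,f}} W6={{b},{f},{g},{a,f},{a,g},{c,g},{d,f},{e,f},{a,c,g},{a,d,f},{d,e,f}}
  W16={{b}} W25={{d,e},{d,e,f}} W26={{e,f},{d,e,f}} W34={{g},{a,c},{a,g},{c,g},{a,c,g}} W35={{a,c},{a,g},{a,c,g}} W36={{g},{a,g},{c,g},{a,c,g}} W45={{a},{a,c},{a,d},{a,f},{a,g},{a,c,g},{a,d,f}} W46={{g},{a,f},{a,g},{c,g},{a,c,g},{a,d,f}} W56={{a,f},{a,g},{d,f},{a,c,g},{a,d,f},{d,e,f}}
  W256={{d,e,f}} W345={{a,c},{a,g},{a,c,g}} W346={{g},{a,g},{c,g},{a,c,g}} W356={{a,g},{a,c,g}} W456={{a,f},{a,g},{a,c,g},{a,d,f}}
  W3456={{a,g},{a,c,g}}
components per intersection:
  W1: {{b}}
  W2: {{e},{d,e},{e,f},{d,e,f}}
  W3: {{c},{g},{a,c},{a,g},{c,g},{a,c,g}}
  W4: {{a},{g},{a,c},{a,d},{a,f},{a,g},{c,g},{a,c,g},{a,d,f}}
  W5: {{a},{d},{a,c},{a,d},{a,f},{a,g},{d,e},{d,f},{a,c,g},{a,d,f},{d,e,f}}
  W6: {{b}} {{f},{a,f},{d,f},{e,f},{a,d,f},{d,e,f}} {{g},{a,g},{c,g},{a,c,g}}
  W16: {{b}}
  W25: {{d,e},{d,e,f}}
  W26: {{e,f},{d,e,f}}
  W34: {{g},{a,c},{a,g},{c,g},{a,c,g}}
  W35: {{a,c},{a,g},{a,c,g}}
  W36: {{g},{a,g},{c,g},{a,c,g}}
  W45: {{a},{a,c},{a,d},{a,f},{a,g},{a,c,g},{a,d,f}}
  W46: {{g},{a,g},{c,g},{a,c,g}} {{a,f},{a,d,f}}
  W56: {{a,f},{d,f},{a,d,f},{d,e,f}} {{a,g},{a,c,g}}
  W256: {{d,e,f}}
  W345: {{a,c},{a,g},{a,c,g}}
  W346: {{g},{a,g},{c,g},{a,c,g}}
  W356: {{a,g},{a,c,g}}
  W456: {{a,f},{a,d,f}} {{a,g},{a,c,g}}
  W3456: {{a,g},{a,c,g}}
C dims 8,11,6,1; δ0: rk 6, SNF 1^6; δ1: rk 5, SNF 1^5; δ2: rk 1, SNF 1^1
Ȟ^0: (8−6)−0=2 ⇒ Z^2
Ȟ^1: (11−5)−6=0 ⇒ 0
Ȟ^2: (6−1)−5=0 ⇒ 0


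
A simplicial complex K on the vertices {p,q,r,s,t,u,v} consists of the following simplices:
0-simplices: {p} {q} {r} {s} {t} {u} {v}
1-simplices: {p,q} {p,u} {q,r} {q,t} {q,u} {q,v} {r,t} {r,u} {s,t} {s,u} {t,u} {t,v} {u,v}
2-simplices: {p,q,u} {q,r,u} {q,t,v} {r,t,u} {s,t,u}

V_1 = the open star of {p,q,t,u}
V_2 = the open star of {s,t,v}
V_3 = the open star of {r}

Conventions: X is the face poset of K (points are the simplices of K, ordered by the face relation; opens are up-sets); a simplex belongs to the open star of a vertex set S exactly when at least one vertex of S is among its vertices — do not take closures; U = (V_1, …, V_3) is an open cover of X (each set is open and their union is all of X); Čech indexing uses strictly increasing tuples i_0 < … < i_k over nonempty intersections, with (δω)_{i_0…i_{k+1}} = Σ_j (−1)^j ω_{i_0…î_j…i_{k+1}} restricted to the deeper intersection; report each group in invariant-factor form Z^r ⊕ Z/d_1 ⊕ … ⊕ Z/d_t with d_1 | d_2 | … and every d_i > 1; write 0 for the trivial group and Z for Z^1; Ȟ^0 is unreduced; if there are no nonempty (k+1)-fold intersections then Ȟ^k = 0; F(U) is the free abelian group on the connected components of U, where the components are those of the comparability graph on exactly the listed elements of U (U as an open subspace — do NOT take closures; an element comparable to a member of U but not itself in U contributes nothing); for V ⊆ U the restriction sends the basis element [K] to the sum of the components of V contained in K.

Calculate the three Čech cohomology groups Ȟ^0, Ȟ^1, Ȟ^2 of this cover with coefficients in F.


nonempty intersections:
  V1={{p},{q},{t},{u},{p,q},{p,u},{q,r},{q,t},{q,u},{q,v},{r,t},{r,u},{s,t},{s,u},{t,u},{t,v},{u,v},{p,q,u},{q,r,u},{q,t,v},{r,t,u},{s,t,u}} V2={{s},{t},{v},{q,t},{q,v},{r,t},{s,t},{s,u},{t,u},{t,v},{u,v},{q,t,v},{r,t,u},{s,t,u}} V3={{r},{q,r},{r,t},{r,u},{q,r,u},{r,t,u}}
  V12={{t},{q,t},{q,v},{r,t},{s,t},{s,u},{t,u},{t,v},{u,v},{q,t,v},{r,t,u},{s,t,u}} V13={{q,r},{r,t},{r,u},{q,r,u},{r,t,u}} V23={{r,t},{r,t,u}}
  V123={{r,t},{r,t,u}}
components per intersection:
  V1: {{p},{q},{t},{u},{p,q},{p,u},{q,r},{q,t},{q,u},{q,v},{r,t},{r,u},{s,t},{s,u},{t,u},{t,v},{u,v},{p,q,u},{q,r,u},{q,t,v},{r,t,u},{s,t,u}}
  V2: {{s},{t},{v},{q,t},{q,v},{r,t},{s,t},{s,u},{t,u},{t,v},{u,v},{q,t,v},{r,t,u},{s,t,u}}
  V3: {{r},{q,r},{r,t},{r,u},{q,r,u},{r,t,u}}
  V12: {{t},{q,t},{q,v},{r,t},{s,t},{s,u},{t,u},{t,v},{q,t,v},{r,t,u},{s,t,u}} {{u,v}}
  V13: {{q,r},{r,t},{r,u},{q,r,u},{r,t,u}}
  V23: {{r,t},{r,t,u}}
  V123: {{r,t},{r,t,u}}
C dims 3,4,1; δ0: rk 2, SNF 1^2; δ1: rk 1, SNF 1^1
Ȟ^0: (3−2)−0=1 ⇒ Z
Ȟ^1: (4−1)−2=1 ⇒ Z
Ȟ^2: (1−0)−1=0 ⇒ 0

Ȟ^0 = Z, Ȟ^1 = Z, Ȟ^2 = 0


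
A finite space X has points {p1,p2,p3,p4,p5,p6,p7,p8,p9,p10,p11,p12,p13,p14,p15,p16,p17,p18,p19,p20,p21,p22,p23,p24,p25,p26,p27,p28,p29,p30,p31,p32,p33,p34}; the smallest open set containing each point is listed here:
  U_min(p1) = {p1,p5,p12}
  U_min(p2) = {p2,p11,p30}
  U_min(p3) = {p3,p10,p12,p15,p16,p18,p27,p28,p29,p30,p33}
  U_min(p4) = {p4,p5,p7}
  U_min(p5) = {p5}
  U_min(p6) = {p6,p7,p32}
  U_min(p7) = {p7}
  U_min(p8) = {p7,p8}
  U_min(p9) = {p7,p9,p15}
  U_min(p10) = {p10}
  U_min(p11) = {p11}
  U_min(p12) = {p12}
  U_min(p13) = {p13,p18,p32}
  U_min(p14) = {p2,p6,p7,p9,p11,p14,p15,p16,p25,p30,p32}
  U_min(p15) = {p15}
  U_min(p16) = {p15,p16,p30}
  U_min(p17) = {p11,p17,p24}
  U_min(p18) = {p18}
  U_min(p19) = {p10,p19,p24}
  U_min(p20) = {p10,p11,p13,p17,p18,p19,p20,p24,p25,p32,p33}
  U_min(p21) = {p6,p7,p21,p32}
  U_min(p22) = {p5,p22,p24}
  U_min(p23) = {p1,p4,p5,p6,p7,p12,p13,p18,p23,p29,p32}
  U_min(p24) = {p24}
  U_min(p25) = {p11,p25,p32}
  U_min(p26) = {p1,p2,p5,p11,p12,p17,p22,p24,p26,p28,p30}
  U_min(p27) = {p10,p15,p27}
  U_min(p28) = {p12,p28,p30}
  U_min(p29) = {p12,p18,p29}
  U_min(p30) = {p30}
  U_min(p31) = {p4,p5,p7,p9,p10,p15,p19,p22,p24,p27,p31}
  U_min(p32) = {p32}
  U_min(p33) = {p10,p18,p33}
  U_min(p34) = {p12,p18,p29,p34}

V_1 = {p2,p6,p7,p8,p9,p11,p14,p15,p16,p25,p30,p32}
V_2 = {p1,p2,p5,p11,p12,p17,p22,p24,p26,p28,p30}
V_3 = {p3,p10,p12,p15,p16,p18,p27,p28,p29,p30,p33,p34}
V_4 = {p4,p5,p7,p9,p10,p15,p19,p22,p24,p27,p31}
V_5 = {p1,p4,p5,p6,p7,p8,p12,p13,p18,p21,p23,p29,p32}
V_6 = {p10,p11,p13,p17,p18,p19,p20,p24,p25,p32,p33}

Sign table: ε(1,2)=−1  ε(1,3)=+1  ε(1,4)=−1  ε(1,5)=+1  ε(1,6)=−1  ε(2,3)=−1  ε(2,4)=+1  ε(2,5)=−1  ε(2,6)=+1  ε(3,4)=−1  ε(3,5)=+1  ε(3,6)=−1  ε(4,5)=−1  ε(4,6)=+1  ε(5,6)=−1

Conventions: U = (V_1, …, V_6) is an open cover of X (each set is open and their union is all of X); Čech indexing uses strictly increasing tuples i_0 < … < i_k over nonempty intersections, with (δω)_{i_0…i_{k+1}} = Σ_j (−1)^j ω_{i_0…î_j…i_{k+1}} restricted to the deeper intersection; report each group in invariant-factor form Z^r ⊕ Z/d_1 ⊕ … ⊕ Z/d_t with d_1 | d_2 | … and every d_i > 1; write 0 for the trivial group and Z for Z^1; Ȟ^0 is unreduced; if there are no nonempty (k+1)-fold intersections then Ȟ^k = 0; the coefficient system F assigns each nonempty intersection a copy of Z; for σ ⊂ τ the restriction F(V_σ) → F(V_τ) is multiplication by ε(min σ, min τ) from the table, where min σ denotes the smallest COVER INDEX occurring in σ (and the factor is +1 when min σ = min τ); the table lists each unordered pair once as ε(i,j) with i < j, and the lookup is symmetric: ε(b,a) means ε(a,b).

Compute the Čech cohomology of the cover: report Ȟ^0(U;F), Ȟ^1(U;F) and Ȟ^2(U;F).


nonempty intersections:
  V12={p2,p11,p30} V13={p15,p16,p30} V14={p7,p9,p15} V15={p6,p7,p8,p32} V16={p11,p25,p32} V23={p12,p28,p30} V24={p5,p22,p24} V25={p1,p5,p12} V26={p11,p17,p24} V34={p10,p15,p27} V35={p12,p18,p29} V36={p10,p18,p33} V45={p4,p5,p7} V46={p10,p19,p24} V56={p13,p18,p32}
  V123={p30} V126={p11} V134={p15} V145={p7} V156={p32} V235={p12} V245={p5} V246={p24} V346={p10} V356={p18}
C dims 6,15,10; δ0: rk 5, SNF 1^5; δ1: rk 10, SNF 1^9·2
Ȟ^0: (6−5)−0=1 ⇒ Z
Ȟ^1: (15−10)−5=0 ⇒ 0
Ȟ^2: (10−0)−10=0 plus torsion [2] ⇒ Z/2

Ȟ^0 ≅ Z, Ȟ^1 ≅ 0, Ȟ^2 ≅ Z/2


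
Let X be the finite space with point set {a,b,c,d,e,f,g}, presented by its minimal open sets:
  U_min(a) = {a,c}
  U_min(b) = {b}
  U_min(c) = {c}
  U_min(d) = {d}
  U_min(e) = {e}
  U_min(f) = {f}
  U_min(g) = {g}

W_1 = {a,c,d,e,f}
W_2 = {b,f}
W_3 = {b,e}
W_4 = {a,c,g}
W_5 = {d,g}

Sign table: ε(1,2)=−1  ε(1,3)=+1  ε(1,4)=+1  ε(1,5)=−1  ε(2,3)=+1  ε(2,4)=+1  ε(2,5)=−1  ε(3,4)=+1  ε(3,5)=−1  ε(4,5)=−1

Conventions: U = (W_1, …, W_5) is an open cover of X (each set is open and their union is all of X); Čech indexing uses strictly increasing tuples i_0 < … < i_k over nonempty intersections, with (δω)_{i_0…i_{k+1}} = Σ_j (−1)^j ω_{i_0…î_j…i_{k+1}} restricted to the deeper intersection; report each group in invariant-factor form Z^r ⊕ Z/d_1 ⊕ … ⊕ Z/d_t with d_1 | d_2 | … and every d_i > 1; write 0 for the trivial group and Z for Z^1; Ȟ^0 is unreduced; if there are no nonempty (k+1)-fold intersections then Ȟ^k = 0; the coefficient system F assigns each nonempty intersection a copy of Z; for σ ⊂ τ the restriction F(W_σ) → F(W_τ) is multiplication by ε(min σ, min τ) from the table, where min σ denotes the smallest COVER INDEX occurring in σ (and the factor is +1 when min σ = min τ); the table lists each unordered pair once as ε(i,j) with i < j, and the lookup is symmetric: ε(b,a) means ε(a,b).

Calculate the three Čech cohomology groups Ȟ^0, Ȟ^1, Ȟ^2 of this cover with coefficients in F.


Ȟ^0 ≅ 0, Ȟ^1 ≅ Z ⊕ Z/2, Ȟ^2 ≅ 0

intersection data:
  W12={f} W13={e} W14={a,c} W15={d} W23={b} W45={g}
C dims 5,6; δ0: rk 5, SNF 1^4·2
Ȟ^0 = (5 − 5) − 0 = 0, so Ȟ^0 ≅ 0
Ȟ^1 = (6 − 0) − 5 = 1 plus torsion [2], so Ȟ^1 ≅ Z ⊕ Z/2
Ȟ^2 = (0 − 0) − 0 = 0, so Ȟ^2 ≅ 0


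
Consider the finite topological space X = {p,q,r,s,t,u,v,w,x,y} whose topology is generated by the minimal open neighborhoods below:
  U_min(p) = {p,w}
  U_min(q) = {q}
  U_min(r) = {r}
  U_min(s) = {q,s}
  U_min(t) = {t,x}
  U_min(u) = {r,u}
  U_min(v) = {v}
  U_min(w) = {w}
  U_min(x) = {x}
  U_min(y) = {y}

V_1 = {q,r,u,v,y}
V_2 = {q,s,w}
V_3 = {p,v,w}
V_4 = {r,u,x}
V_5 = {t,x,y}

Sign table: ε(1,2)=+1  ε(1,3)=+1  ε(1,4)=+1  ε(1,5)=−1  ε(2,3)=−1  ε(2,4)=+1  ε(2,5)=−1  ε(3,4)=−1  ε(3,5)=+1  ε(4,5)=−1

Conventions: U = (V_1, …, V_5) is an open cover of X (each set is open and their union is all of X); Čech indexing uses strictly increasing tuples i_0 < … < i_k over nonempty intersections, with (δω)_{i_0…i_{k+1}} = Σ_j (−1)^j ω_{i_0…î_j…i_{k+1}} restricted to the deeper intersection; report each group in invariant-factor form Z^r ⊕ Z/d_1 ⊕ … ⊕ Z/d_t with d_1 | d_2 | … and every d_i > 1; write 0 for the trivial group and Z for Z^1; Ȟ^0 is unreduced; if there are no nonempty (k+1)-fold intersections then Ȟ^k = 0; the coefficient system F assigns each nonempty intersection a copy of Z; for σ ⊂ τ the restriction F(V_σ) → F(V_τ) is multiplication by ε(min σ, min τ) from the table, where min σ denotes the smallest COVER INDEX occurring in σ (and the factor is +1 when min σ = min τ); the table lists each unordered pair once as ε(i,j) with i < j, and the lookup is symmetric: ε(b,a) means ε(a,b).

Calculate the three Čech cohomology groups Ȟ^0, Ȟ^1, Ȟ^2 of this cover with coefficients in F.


Ȟ^0 ≅ 0; Ȟ^1 ≅ Z ⊕ Z/2; Ȟ^2 ≅ 0

nerve simplices:
  V12={q} V13={v} V14={r,u} V15={y} V23={w} V45={x}
C dims 5,6; δ0: rk 5, SNF 1^4·2
degree 0: 5−5−0 = 0 → Ȟ^0 ≅ 0
degree 1: 6−0−5 = 1 plus torsion [2] → Ȟ^1 ≅ Z ⊕ Z/2
degree 2: 0−0−0 = 0 → Ȟ^2 ≅ 0


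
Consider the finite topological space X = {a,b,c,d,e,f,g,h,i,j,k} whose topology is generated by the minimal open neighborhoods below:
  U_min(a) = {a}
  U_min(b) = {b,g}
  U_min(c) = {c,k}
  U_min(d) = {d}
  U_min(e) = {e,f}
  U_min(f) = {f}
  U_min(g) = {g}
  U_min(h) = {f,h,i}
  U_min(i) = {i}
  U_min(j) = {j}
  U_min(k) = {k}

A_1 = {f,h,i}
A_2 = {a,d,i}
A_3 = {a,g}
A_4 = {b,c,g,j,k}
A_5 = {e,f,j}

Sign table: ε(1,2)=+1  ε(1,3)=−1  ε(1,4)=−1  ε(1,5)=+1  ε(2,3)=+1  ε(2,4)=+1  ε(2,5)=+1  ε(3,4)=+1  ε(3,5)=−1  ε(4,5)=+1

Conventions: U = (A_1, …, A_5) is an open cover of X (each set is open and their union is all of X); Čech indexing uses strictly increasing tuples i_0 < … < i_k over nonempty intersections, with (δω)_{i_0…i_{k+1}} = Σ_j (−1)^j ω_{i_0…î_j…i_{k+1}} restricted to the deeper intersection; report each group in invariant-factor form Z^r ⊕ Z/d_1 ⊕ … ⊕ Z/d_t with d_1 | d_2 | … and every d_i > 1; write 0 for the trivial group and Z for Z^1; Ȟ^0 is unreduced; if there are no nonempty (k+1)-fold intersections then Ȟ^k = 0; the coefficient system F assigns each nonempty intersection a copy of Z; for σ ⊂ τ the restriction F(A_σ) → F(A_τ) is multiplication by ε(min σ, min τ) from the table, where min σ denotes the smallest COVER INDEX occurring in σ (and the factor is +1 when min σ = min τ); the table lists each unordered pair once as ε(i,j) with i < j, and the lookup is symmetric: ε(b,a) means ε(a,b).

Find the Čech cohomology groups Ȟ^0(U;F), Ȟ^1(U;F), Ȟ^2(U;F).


nerve of the cover:
  A12={i} A15={f} A23={a} A34={g} A45={j}
C dims 5,5; δ0: rk 4, SNF 1^4
Ȟ^0 = (5 − 4) − 0 = 1, so Ȟ^0 ≅ Z
Ȟ^1 = (5 − 0) − 4 = 1, so Ȟ^1 ≅ Z
Ȟ^2 = (0 − 0) − 0 = 0, so Ȟ^2 ≅ 0

Ȟ^0(U;F) ≅ Z; Ȟ^1(U;F) ≅ Z; Ȟ^2(U;F) ≅ 0


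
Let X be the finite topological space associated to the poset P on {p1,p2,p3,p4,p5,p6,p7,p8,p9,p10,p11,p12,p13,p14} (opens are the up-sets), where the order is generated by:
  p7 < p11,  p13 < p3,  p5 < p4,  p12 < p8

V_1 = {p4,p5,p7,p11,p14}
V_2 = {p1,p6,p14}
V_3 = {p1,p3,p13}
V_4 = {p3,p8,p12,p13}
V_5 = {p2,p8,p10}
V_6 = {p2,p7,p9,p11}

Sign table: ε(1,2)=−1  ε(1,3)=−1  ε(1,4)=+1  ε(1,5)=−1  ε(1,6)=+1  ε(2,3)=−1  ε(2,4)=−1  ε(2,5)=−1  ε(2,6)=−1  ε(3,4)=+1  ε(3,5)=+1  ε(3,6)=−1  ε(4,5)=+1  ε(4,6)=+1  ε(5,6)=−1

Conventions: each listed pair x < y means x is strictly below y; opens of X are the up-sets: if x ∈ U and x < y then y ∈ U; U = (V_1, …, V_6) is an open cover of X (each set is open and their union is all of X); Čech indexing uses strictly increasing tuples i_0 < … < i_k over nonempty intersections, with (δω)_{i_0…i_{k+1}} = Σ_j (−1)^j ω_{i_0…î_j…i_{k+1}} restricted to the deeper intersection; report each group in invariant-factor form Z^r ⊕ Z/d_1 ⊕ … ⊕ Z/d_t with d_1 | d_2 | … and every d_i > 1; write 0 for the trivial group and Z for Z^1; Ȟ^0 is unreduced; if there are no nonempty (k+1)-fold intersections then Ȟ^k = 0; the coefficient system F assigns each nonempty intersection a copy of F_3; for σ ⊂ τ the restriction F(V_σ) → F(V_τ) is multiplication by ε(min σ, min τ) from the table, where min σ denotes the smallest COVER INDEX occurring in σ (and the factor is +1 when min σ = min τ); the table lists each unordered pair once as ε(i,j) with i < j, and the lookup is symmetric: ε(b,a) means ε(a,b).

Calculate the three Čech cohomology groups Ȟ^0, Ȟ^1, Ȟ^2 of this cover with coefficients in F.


nerve of the cover:
  V12={p14} V16={p7,p11} V23={p1} V34={p3,p13} V45={p8} V56={p2}
C dims 6,6; δ0: rk_F3 6
Ȟ^0 = (6 − 6) − 0 = 0, so Ȟ^0 ≅ 0
Ȟ^1 = (6 − 0) − 6 = 0, so Ȟ^1 ≅ 0
Ȟ^2 = (0 − 0) − 0 = 0, so Ȟ^2 ≅ 0

Ȟ^0 = 0, Ȟ^1 = 0, Ȟ^2 = 0


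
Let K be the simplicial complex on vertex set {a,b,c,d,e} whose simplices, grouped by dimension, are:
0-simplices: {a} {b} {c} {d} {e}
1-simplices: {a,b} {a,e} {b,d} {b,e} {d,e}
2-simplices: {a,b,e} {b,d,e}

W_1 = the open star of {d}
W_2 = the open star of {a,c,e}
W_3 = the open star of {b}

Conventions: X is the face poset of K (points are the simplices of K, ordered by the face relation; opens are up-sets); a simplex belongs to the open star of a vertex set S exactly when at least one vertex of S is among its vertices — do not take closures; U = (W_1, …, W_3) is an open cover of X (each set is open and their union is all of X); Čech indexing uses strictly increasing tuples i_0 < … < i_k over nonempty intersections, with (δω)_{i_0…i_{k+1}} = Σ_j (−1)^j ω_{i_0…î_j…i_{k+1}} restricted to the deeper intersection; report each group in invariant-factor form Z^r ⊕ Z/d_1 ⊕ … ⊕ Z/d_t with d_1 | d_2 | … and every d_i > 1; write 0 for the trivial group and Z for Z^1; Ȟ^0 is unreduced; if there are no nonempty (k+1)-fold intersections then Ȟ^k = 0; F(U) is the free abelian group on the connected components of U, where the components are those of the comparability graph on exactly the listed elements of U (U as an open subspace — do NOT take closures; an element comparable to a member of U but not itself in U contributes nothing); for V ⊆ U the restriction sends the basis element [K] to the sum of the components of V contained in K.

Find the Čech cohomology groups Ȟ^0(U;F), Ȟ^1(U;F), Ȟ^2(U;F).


nerve simplices:
  W1={{d},{b,d},{d,e},{b,d,e}} W2={{a},{c},{e},{a,b},{a,e},{b,e},{d,e},{a,b,e},{b,d,e}} W3={{b},{a,b},{b,d},{b,e},{a,b,e},{b,d,e}}
  W12={{d,e},{b,d,e}} W13={{b,d},{b,d,e}} W23={{a,b},{b,e},{a,b,e},{b,d,e}}
  W123={{b,d,e}}
components per intersection:
  W1: {{d},{b,d},{d,e},{b,d,e}}
  W2: {{a},{e},{a,b},{a,e},{b,e},{d,e},{a,b,e},{b,d,e}} {{c}}
  W3: {{b},{a,b},{b,d},{b,e},{a,b,e},{b,d,e}}
  W12: {{d,e},{b,d,e}}
  W13: {{b,d},{b,d,e}}
  W23: {{a,b},{b,e},{a,b,e},{b,d,e}}
  W123: {{b,d,e}}
C dims 4,3,1; δ0: rk 2, SNF 1^2; δ1: rk 1, SNF 1^1
degree 0: 4−2−0 = 2 → Ȟ^0 ≅ Z^2
degree 1: 3−1−2 = 0 → Ȟ^1 ≅ 0
degree 2: 1−0−1 = 0 → Ȟ^2 ≅ 0

Ȟ^0 ≅ Z^2; Ȟ^1 ≅ 0; Ȟ^2 ≅ 0


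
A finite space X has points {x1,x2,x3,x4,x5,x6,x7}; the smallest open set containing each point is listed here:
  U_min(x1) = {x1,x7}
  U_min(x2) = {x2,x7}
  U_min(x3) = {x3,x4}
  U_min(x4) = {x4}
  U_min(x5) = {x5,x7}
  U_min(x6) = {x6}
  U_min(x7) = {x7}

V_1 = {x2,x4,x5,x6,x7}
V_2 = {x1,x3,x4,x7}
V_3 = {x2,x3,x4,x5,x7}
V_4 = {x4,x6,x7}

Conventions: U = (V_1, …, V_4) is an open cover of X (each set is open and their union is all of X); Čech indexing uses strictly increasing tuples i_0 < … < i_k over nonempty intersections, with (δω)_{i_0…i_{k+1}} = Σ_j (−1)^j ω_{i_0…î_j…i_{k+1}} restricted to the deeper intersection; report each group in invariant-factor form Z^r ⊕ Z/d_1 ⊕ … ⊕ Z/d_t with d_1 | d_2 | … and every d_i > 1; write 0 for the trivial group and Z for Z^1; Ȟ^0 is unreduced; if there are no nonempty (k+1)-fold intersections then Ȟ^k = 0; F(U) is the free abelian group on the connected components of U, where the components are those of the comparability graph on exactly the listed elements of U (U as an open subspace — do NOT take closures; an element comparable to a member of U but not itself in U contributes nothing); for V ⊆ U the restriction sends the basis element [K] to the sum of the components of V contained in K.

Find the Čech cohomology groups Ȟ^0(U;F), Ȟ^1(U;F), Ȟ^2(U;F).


Ȟ^0 ≅ Z^3, Ȟ^1 ≅ 0 and Ȟ^2 ≅ 0

nerve simplices:
  V12={x4,x7} V13={x2,x4,x5,x7} V14={x4,x6,x7} V23={x3,x4,x7} V24={x4,x7} V34={x4,x7}
  V123={x4,x7} V124={x4,x7} V134={x4,x7} V234={x4,x7}
  V1234={x4,x7}
components per intersection:
  V1: {x2,x5,x7} {x4} {x6}
  V2: {x1,x7} {x3,x4}
  V3: {x2,x5,x7} {x3,x4}
  V4: {x4} {x6} {x7}
  V12: {x4} {x7}
  V13: {x2,x5,x7} {x4}
  V14: {x4} {x6} {x7}
  V23: {x3,x4} {x7}
  V24: {x4} {x7}
  V34: {x4} {x7}
  V123: {x4} {x7}
  V124: {x4} {x7}
  V134: {x4} {x7}
  V234: {x4} {x7}
  V1234: {x4} {x7}
C dims 10,13,8,2; δ0: rk 7, SNF 1^7; δ1: rk 6, SNF 1^6; δ2: rk 2, SNF 1^2
degree 0: 10−7−0 = 3 → Ȟ^0 ≅ Z^3
degree 1: 13−6−7 = 0 → Ȟ^1 ≅ 0
degree 2: 8−2−6 = 0 → Ȟ^2 ≅ 0
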